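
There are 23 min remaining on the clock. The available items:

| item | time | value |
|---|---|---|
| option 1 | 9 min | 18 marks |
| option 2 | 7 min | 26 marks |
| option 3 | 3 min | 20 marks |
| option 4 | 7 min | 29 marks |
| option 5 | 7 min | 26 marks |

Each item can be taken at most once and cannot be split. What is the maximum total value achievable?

Check high-value combinations within 23 min:
- option 2+option 4+option 5: time 7+7+7=21, value 26+29+26=81
- option 2+option 3+option 4: time 7+3+7=17, value 26+20+29=75
- option 3+option 4+option 5: time 3+7+7=17, value 20+29+26=75
Best: 81 marks.

81 marks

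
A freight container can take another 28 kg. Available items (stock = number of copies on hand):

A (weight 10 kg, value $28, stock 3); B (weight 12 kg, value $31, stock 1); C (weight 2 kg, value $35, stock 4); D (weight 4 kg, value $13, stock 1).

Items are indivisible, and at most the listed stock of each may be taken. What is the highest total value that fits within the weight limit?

$196

Top feasible selections:
- 2×A + 4×C: weight 28, value 196
- 1×B + 4×C + 1×D: weight 24, value 184
- 1×A + 4×C + 1×D: weight 22, value 181
- 1×B + 4×C: weight 20, value 171
Best: $196.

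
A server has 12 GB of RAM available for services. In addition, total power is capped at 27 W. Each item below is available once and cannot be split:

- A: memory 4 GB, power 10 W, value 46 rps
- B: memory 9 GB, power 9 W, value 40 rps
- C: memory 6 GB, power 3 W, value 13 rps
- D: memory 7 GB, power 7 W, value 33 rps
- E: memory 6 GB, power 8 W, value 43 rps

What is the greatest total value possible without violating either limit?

Feasible sets respecting both limits:
- A+E: memory 10, power 18, value 89
- A+D: memory 11, power 17, value 79
- A+C: memory 10, power 13, value 59
- C+E: memory 12, power 11, value 56
Best: 89 rps.

89 rps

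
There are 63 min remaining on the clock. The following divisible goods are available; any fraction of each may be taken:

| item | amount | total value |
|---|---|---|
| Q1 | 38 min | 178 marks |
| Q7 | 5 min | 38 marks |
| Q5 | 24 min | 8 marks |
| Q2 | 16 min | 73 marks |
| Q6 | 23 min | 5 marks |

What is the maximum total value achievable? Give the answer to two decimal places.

290.33

Take in order of value per unit:
- Q7 (38/5 per unit): all 5 → value 38, running total 38.00
- Q1 (178/38 per unit): all 38 → value 178, running total 216.00
- Q2 (73/16 per unit): all 16 → value 73, running total 289.00
- Q5 (8/24 per unit): 4 of 24 → value 4×8/24 = 1.3333, running total 290.33
Total 290.33.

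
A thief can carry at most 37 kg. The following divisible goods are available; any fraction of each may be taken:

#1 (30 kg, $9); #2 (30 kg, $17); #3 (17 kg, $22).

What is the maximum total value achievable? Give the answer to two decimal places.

Take in order of value per unit:
- #3 (22/17 per unit): all 17 → value 22, running total 22.00
- #2 (17/30 per unit): 20 of 30 → value 20×17/30 = 11.3333, running total 33.33
Total 33.33.

33.33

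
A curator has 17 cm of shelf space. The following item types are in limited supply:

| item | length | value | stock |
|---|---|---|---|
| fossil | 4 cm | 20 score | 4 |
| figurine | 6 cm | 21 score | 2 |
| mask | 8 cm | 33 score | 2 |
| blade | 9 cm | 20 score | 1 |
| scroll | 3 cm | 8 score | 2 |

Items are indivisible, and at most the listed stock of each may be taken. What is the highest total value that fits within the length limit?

80 score

Top feasible selections:
- 4×fossil: length 16, value 80
- 2×fossil + 1×mask: length 16, value 73
- 2×fossil + 1×figurine + 1×scroll: length 17, value 69
- 3×fossil + 1×scroll: length 15, value 68
Best: 80 score.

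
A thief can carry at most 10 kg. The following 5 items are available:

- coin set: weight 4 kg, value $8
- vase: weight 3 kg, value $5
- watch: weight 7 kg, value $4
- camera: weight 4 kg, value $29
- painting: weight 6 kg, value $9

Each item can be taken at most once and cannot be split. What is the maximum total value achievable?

Check high-value combinations within 10 kg:
- camera+painting: weight 4+6=10, value 29+9=38
- coin set+camera: weight 4+4=8, value 8+29=37
- vase+camera: weight 3+4=7, value 5+29=34
Best: $38.

$38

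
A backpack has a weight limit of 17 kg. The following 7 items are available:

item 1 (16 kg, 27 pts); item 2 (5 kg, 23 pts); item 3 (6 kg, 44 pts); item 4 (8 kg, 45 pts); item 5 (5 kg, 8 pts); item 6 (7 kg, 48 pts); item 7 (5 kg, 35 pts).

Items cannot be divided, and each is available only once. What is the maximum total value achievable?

106 pts

This is a 0/1 knapsack; check combinations near the capacity.
- item 2+item 6+item 7: weight 5+7+5=17, value 23+48+35=106
- item 2+item 3+item 7: weight 5+6+5=16, value 23+44+35=102
- item 4+item 6: weight 8+7=15, value 45+48=93
Best: 106 pts.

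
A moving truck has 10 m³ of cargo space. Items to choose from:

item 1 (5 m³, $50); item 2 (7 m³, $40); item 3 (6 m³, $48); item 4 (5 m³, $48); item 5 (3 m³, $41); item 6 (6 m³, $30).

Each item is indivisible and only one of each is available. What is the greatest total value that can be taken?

$98

Check high-value combinations within 10 m³:
- item 1+item 4: volume 5+5=10, value 50+48=98
- item 1+item 5: volume 5+3=8, value 50+41=91
- item 4+item 5: volume 5+3=8, value 48+41=89
- item 3+item 5: volume 6+3=9, value 48+41=89
- item 2+item 5: volume 7+3=10, value 40+41=81
Best: $98.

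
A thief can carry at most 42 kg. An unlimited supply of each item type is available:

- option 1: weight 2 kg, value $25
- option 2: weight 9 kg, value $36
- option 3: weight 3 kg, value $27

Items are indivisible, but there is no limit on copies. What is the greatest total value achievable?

$525

Best value-per-unit is option 1 at 25/2, and filling with it alone uses weight 21×2=42. No mix of the others beats 21×25 = 525.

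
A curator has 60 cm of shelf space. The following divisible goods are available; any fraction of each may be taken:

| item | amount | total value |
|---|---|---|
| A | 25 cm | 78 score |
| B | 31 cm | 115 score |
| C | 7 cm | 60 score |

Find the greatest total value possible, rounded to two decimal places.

Take in order of value per unit:
- C (60/7 per unit): all 7 → value 60, running total 60.00
- B (115/31 per unit): all 31 → value 115, running total 175.00
- A (78/25 per unit): 22 of 25 → value 22×78/25 = 68.6400, running total 243.64
Total 243.64.

243.64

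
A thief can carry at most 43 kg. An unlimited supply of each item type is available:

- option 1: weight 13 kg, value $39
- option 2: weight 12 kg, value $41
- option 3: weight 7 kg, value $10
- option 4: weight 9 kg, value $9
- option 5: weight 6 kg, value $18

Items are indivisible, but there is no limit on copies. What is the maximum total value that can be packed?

Best value-per-unit is option 2 at 41/12; filling with it alone gives 3×41 = 123.
Optimal mix: 3×option 2 + 1×option 5 → weight 42, value 141.

$141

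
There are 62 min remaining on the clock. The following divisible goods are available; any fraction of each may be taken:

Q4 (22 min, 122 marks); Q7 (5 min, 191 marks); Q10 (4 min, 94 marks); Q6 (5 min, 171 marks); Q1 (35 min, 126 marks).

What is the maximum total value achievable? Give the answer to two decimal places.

671.60

Take in order of value per unit:
- Q7 (191/5 per unit): all 5 → value 191, running total 191.00
- Q6 (171/5 per unit): all 5 → value 171, running total 362.00
- Q10 (94/4 per unit): all 4 → value 94, running total 456.00
- Q4 (122/22 per unit): all 22 → value 122, running total 578.00
- Q1 (126/35 per unit): 26 of 35 → value 26×126/35 = 93.6000, running total 671.60
Total 671.60.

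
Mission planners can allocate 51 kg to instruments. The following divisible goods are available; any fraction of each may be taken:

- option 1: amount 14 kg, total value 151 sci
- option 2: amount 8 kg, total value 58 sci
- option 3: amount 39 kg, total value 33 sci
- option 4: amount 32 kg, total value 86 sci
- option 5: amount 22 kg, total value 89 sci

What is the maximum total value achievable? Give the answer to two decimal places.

316.81

Take in order of value per unit:
- option 1 (151/14 per unit): all 14 → value 151, running total 151.00
- option 2 (58/8 per unit): all 8 → value 58, running total 209.00
- option 5 (89/22 per unit): all 22 → value 89, running total 298.00
- option 4 (86/32 per unit): 7 of 32 → value 7×86/32 = 18.8125, running total 316.81
Total 316.81.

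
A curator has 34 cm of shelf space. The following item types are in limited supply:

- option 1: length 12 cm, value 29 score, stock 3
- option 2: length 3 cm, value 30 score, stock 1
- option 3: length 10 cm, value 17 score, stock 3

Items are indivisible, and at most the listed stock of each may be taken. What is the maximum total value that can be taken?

88 score

Best selections within length 34 and stock limits:
- 2×option 1 + 1×option 2: length 27, value 88
- 1×option 2 + 3×option 3: length 33, value 81
- 1×option 1 + 1×option 2 + 1×option 3: length 25, value 76
Best: 88 score.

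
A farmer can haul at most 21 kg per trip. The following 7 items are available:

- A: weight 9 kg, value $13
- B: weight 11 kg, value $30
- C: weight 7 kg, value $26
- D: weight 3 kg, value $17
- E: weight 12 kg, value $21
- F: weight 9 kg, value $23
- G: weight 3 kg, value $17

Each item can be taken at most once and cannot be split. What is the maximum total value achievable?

Check high-value combinations within 21 kg:
- B+C+D: weight 11+7+3=21, value 30+26+17=73
- B+C+G: weight 11+7+3=21, value 30+26+17=73
- C+D+F: weight 7+3+9=19, value 26+17+23=66
- C+F+G: weight 7+9+3=19, value 26+23+17=66
Best: $73.

$73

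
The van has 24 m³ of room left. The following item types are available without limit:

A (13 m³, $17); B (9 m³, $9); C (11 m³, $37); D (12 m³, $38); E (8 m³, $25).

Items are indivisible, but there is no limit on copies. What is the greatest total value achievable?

$76

Best value-per-unit is C at 37/11; filling with it alone gives 2×37 = 74.
Optimal mix: 2×D → volume 24, value 76.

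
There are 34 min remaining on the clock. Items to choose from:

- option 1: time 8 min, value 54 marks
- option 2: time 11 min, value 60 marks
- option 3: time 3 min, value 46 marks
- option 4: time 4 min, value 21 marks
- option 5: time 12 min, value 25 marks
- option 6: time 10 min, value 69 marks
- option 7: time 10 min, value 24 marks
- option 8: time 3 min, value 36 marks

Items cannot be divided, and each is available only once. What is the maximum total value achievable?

232 marks

Check high-value combinations within 34 min:
- option 2+option 3+option 4+option 6+option 8: time 11+3+4+10+3=31, value 60+46+21+69+36=232
- option 1+option 2+option 3+option 6: time 8+11+3+10=32, value 54+60+46+69=229
- option 1+option 3+option 6+option 7+option 8: time 8+3+10+10+3=34, value 54+46+69+24+36=229
Best: 232 marks.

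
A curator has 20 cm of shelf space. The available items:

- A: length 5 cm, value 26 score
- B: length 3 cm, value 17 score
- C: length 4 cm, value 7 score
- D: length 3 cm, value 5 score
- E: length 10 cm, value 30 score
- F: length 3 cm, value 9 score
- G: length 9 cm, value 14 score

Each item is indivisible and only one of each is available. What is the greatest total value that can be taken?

73 score

Check high-value combinations within 20 cm:
- A+B+E: length 5+3+10=18, value 26+17+30=73
- A+B+F+G: length 5+3+3+9=20, value 26+17+9+14=66
- A+E+F: length 5+10+3=18, value 26+30+9=65
Best: 73 score.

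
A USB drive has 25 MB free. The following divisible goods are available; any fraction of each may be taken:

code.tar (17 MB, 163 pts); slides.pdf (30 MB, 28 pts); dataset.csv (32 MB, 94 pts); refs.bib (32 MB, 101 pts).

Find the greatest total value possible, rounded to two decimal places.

188.25

Take in order of value per unit:
- code.tar (163/17 per unit): all 17 → value 163, running total 163.00
- refs.bib (101/32 per unit): 8 of 32 → value 8×101/32 = 25.2500, running total 188.25
Total 188.25.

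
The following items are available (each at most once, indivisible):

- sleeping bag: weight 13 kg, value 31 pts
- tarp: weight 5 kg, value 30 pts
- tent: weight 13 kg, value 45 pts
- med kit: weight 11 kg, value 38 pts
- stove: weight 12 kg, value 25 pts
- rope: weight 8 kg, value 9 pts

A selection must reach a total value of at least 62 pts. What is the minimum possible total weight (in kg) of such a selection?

16

Subsets with value ≥ 62, sorted by total weight:
- tarp+med kit: weight 16, value 68
- tarp+tent: weight 18, value 75
Minimum weight: 16 kg.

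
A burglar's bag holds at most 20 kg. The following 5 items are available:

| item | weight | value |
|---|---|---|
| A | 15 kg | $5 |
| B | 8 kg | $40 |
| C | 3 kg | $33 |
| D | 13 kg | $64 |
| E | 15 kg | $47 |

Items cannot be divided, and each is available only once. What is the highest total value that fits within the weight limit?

$97

Check high-value combinations within 20 kg:
- C+D: weight 3+13=16, value 33+64=97
- C+E: weight 3+15=18, value 33+47=80
- B+C: weight 8+3=11, value 40+33=73
- D: weight 13, value 64
- E: weight 15, value 47
Best: $97.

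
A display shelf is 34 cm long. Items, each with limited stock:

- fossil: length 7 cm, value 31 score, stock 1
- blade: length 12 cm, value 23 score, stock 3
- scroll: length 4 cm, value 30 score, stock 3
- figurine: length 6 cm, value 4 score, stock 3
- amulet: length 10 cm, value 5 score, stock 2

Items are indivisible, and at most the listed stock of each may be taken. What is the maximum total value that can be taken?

144 score

Top feasible selections:
- 1×fossil + 1×blade + 3×scroll: length 31, value 144
- 1×fossil + 3×scroll + 2×figurine: length 31, value 129
- 1×fossil + 3×scroll + 1×amulet: length 29, value 126
Best: 144 score.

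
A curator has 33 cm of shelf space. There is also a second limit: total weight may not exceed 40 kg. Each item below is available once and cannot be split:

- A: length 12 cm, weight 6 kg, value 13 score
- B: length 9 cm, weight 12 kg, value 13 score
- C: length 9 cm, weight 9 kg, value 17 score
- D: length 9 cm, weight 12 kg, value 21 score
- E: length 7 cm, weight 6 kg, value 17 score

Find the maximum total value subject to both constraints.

55 score

Feasible sets respecting both limits:
- C+D+E: length 25, weight 27, value 55
- A+C+D: length 30, weight 27, value 51
- B+C+D: length 27, weight 33, value 51
- A+D+E: length 28, weight 24, value 51
Best: 55 score.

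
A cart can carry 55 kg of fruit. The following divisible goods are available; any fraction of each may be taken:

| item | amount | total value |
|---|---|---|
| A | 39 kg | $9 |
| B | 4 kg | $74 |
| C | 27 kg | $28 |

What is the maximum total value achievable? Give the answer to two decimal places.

Take in order of value per unit:
- B (74/4 per unit): all 4 → value 74, running total 74.00
- C (28/27 per unit): all 27 → value 28, running total 102.00
- A (9/39 per unit): 24 of 39 → value 24×9/39 = 5.5385, running total 107.54
Total 107.54.

107.54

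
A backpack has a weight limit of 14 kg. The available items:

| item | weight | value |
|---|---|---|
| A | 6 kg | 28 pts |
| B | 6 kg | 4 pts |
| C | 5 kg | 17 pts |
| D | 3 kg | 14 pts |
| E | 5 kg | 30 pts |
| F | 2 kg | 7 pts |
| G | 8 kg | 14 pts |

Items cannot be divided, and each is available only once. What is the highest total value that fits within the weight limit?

Check high-value combinations within 14 kg:
- A+D+E: weight 6+3+5=14, value 28+14+30=72
- A+E+F: weight 6+5+2=13, value 28+30+7=65
- C+D+E: weight 5+3+5=13, value 17+14+30=61
- A+C+D: weight 6+5+3=14, value 28+17+14=59
Best: 72 pts.

72 pts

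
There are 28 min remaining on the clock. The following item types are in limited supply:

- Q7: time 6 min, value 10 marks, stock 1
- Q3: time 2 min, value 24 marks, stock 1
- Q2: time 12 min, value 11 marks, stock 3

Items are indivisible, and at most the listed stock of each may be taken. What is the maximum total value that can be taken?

46 marks

Top feasible selections:
- 1×Q3 + 2×Q2: time 26, value 46
- 1×Q7 + 1×Q3 + 1×Q2: time 20, value 45
- 1×Q3 + 1×Q2: time 14, value 35
Best: 46 marks.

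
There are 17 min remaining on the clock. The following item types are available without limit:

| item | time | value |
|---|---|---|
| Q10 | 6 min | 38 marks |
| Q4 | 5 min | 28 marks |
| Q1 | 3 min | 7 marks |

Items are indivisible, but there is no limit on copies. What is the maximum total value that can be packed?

104 marks

Best value-per-unit is Q10 at 38/6; filling with it alone gives 2×38 = 76.
Optimal mix: 2×Q10 + 1×Q4 → time 17, value 104.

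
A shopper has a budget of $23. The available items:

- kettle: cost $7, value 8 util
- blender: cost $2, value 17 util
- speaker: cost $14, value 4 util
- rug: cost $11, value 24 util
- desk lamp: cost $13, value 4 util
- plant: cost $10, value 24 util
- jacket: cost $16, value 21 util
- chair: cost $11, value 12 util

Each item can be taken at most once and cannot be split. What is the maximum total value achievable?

Check high-value combinations within $23:
- blender+rug+plant: cost 2+11+10=23, value 17+24+24=65
- blender+plant+chair: cost 2+10+11=23, value 17+24+12=53
- kettle+blender+plant: cost 7+2+10=19, value 8+17+24=49
- kettle+blender+rug: cost 7+2+11=20, value 8+17+24=49
- rug+plant: cost 11+10=21, value 24+24=48
Best: 65 util.

65 util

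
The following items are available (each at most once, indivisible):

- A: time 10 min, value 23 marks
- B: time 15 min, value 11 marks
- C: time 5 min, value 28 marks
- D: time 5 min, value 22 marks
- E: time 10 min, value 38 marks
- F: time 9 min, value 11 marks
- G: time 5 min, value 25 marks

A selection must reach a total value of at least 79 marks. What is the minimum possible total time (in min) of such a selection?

Subsets with value ≥ 79, sorted by total time:
- C+E+G: time 20, value 91
- C+D+E: time 20, value 88
Minimum time: 20 min.

20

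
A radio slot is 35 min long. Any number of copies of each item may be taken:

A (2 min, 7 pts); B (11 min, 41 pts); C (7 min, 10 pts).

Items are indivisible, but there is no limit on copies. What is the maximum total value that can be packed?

Best value-per-unit is B at 41/11; filling with it alone gives 3×41 = 123.
Optimal mix: 1×A + 3×B → duration 35, value 130.

130 pts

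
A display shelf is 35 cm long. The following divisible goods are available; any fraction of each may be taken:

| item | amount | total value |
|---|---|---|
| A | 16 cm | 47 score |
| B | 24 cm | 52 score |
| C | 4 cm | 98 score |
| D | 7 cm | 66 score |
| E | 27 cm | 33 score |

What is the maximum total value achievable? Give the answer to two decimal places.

228.33

Take in order of value per unit:
- C (98/4 per unit): all 4 → value 98, running total 98.00
- D (66/7 per unit): all 7 → value 66, running total 164.00
- A (47/16 per unit): all 16 → value 47, running total 211.00
- B (52/24 per unit): 8 of 24 → value 8×52/24 = 17.3333, running total 228.33
Total 228.33.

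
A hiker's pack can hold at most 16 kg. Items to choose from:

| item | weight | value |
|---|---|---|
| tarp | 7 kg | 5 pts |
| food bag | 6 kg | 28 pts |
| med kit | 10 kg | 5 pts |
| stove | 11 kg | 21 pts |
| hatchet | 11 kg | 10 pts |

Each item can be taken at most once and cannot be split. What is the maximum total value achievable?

Check high-value combinations within 16 kg:
- tarp+food bag: weight 7+6=13, value 5+28=33
- food bag+med kit: weight 6+10=16, value 28+5=33
- food bag: weight 6, value 28
- stove: weight 11, value 21
Best: 33 pts.

33 pts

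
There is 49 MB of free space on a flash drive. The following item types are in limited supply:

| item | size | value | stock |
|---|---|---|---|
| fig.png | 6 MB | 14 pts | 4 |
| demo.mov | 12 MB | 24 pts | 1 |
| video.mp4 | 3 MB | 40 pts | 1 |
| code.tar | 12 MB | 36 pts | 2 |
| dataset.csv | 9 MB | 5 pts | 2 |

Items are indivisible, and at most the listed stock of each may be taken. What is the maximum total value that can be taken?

154 pts

Top feasible selections:
- 3×fig.png + 1×video.mp4 + 2×code.tar: size 45, value 154
- 1×fig.png + 1×demo.mov + 1×video.mp4 + 2×code.tar: size 45, value 150
- 2×fig.png + 1×video.mp4 + 2×code.tar + 1×dataset.csv: size 48, value 145
- 3×fig.png + 1×demo.mov + 1×video.mp4 + 1×code.tar: size 45, value 142
Best: 154 pts.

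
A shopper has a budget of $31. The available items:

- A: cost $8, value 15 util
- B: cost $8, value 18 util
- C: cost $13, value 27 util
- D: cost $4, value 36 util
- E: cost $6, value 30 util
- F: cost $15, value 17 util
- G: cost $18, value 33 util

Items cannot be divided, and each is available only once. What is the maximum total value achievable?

Check high-value combinations within $31:
- B+C+D+E: cost 8+13+4+6=31, value 18+27+36+30=111
- A+C+D+E: cost 8+13+4+6=31, value 15+27+36+30=108
- A+B+D+E: cost 8+8+4+6=26, value 15+18+36+30=99
- D+E+G: cost 4+6+18=28, value 36+30+33=99
Best: 111 util.

111 util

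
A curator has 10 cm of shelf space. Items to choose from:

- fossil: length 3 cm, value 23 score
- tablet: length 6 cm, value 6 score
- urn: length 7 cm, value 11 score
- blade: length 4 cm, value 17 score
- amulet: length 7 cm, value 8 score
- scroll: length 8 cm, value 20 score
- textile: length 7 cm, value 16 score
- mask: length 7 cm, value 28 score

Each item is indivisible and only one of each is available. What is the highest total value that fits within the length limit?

51 score

Check high-value combinations within 10 cm:
- fossil+mask: length 3+7=10, value 23+28=51
- fossil+blade: length 3+4=7, value 23+17=40
- fossil+textile: length 3+7=10, value 23+16=39
- fossil+urn: length 3+7=10, value 23+11=34
Best: 51 score.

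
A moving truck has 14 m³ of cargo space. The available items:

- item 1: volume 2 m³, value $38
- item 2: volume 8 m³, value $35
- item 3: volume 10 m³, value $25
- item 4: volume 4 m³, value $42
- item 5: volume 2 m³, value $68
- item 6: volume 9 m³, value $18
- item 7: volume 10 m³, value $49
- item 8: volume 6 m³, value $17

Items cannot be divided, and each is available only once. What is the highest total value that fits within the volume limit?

$165

This is a 0/1 knapsack; check combinations near the capacity.
- item 1+item 4+item 5+item 8: volume 2+4+2+6=14, value 38+42+68+17=165
- item 1+item 5+item 7: volume 2+2+10=14, value 38+68+49=155
- item 1+item 4+item 5: volume 2+4+2=8, value 38+42+68=148
- item 2+item 4+item 5: volume 8+4+2=14, value 35+42+68=145
Best: $165.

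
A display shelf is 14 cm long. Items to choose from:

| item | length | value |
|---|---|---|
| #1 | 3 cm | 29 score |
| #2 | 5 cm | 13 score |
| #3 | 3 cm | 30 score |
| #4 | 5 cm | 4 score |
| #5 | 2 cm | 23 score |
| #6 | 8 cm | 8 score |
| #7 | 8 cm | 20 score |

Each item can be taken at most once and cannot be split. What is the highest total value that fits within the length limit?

95 score

Check high-value combinations within 14 cm:
- #1+#2+#3+#5: length 3+5+3+2=13, value 29+13+30+23=95
- #1+#3+#4+#5: length 3+3+5+2=13, value 29+30+4+23=86
- #1+#3+#5: length 3+3+2=8, value 29+30+23=82
- #1+#3+#7: length 3+3+8=14, value 29+30+20=79
Best: 95 score.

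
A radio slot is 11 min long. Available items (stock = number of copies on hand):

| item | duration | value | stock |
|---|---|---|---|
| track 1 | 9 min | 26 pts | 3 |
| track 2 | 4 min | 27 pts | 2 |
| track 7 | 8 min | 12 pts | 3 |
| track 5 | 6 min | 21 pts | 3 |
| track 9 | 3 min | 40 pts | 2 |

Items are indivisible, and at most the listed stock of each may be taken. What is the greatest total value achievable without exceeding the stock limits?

Best selections within duration 11 and stock limits:
- 1×track 2 + 2×track 9: duration 10, value 107
- 2×track 2 + 1×track 9: duration 11, value 94
- 2×track 9: duration 6, value 80
Best: 107 pts.

107 pts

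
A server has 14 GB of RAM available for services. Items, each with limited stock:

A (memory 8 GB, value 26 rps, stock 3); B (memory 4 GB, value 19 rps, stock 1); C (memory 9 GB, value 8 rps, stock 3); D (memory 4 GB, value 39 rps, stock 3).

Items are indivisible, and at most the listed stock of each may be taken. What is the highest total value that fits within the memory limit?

Best selections within memory 14 and stock limits:
- 3×D: memory 12, value 117
- 1×B + 2×D: memory 12, value 97
Best: 117 rps.

117 rps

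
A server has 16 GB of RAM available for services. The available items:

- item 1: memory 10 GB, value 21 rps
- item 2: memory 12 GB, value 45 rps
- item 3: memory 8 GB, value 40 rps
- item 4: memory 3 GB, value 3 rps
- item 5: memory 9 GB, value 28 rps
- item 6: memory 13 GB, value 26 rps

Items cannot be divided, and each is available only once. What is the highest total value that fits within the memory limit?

Check high-value combinations within 16 GB:
- item 2+item 4: memory 12+3=15, value 45+3=48
- item 2: memory 12, value 45
- item 3+item 4: memory 8+3=11, value 40+3=43
- item 3: memory 8, value 40
- item 4+item 5: memory 3+9=12, value 3+28=31
Best: 48 rps.

48 rps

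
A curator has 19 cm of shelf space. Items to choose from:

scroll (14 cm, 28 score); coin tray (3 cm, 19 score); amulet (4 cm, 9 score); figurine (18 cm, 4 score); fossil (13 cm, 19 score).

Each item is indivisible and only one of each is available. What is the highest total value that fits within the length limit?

47 score

This is a 0/1 knapsack; check combinations near the capacity.
- scroll+coin tray: length 14+3=17, value 28+19=47
- coin tray+fossil: length 3+13=16, value 19+19=38
- scroll+amulet: length 14+4=18, value 28+9=37
- coin tray+amulet: length 3+4=7, value 19+9=28
- scroll: length 14, value 28
Best: 47 score.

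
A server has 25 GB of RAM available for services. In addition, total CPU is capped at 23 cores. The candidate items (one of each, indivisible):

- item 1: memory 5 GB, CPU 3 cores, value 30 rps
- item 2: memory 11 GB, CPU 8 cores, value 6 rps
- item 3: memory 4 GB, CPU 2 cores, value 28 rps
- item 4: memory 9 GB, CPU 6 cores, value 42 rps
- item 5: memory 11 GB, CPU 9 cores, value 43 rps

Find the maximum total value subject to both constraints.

115 rps

Feasible sets respecting both limits:
- item 1+item 4+item 5: memory 25, CPU 18, value 115
- item 3+item 4+item 5: memory 24, CPU 17, value 113
- item 1+item 3+item 5: memory 20, CPU 14, value 101
- item 1+item 3+item 4: memory 18, CPU 11, value 100
Best: 115 rps.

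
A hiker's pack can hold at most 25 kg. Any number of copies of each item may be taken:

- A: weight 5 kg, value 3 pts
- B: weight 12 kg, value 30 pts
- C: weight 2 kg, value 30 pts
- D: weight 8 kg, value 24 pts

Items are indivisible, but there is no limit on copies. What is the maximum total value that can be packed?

Best value-per-unit is C at 30/2, and filling with it alone uses weight 12×2=24. No mix of the others beats 12×30 = 360.

360 pts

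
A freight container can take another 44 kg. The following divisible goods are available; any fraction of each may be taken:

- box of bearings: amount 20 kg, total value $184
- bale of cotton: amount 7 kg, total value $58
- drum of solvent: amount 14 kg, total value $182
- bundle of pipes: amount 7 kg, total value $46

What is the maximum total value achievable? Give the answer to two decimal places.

443.71

Take in order of value per unit:
- drum of solvent (182/14 per unit): all 14 → value 182, running total 182.00
- box of bearings (184/20 per unit): all 20 → value 184, running total 366.00
- bale of cotton (58/7 per unit): all 7 → value 58, running total 424.00
- bundle of pipes (46/7 per unit): 3 of 7 → value 3×46/7 = 19.7143, running total 443.71
Total 443.71.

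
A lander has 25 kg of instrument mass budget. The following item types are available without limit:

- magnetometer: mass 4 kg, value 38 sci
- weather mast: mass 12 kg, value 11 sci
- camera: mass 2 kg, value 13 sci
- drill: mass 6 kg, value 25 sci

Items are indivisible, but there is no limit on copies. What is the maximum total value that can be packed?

228 sci

Best value-per-unit is magnetometer at 38/4, and filling with it alone uses mass 6×4=24. No mix of the others beats 6×38 = 228.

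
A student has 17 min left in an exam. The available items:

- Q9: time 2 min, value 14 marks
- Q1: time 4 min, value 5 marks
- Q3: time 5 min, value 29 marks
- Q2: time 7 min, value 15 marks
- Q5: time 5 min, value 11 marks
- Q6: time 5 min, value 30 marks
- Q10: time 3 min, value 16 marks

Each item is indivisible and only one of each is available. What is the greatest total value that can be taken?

89 marks

This is a 0/1 knapsack; check combinations near the capacity.
- Q9+Q3+Q6+Q10: time 2+5+5+3=15, value 14+29+30+16=89
- Q9+Q3+Q5+Q6: time 2+5+5+5=17, value 14+29+11+30=84
- Q1+Q3+Q6+Q10: time 4+5+5+3=17, value 5+29+30+16=80
- Q9+Q1+Q3+Q6: time 2+4+5+5=16, value 14+5+29+30=78
Best: 89 marks.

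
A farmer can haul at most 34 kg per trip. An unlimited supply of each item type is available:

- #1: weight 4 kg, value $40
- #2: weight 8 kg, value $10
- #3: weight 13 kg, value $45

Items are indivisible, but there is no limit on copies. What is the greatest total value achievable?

$320

Best value-per-unit is #1 at 40/4, and filling with it alone uses weight 8×4=32. No mix of the others beats 8×40 = 320.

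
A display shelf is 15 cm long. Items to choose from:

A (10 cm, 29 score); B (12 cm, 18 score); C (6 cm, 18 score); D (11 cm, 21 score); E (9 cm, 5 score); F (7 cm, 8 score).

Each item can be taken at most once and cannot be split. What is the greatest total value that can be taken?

This is a 0/1 knapsack; check combinations near the capacity.
- A: length 10, value 29
- C+F: length 6+7=13, value 18+8=26
- C+E: length 6+9=15, value 18+5=23
Best: 29 score.

29 score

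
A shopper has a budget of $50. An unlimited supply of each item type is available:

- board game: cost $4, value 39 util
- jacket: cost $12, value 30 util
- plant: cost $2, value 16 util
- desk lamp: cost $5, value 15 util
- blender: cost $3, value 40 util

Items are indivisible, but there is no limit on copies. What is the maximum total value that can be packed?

656 util

Best value-per-unit is blender at 40/3; filling with it alone gives 16×40 = 640.
Optimal mix: 1×plant + 16×blender → cost 50, value 656.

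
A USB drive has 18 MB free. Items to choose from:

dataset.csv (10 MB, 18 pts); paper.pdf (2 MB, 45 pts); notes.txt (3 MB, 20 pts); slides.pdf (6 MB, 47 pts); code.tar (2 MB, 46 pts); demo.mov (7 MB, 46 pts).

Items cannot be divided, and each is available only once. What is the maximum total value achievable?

184 pts

Check high-value combinations within 18 MB:
- paper.pdf+slides.pdf+code.tar+demo.mov: size 2+6+2+7=17, value 45+47+46+46=184
- notes.txt+slides.pdf+code.tar+demo.mov: size 3+6+2+7=18, value 20+47+46+46=159
- paper.pdf+notes.txt+slides.pdf+code.tar: size 2+3+6+2=13, value 45+20+47+46=158
- paper.pdf+notes.txt+slides.pdf+demo.mov: size 2+3+6+7=18, value 45+20+47+46=158
- paper.pdf+notes.txt+code.tar+demo.mov: size 2+3+2+7=14, value 45+20+46+46=157
Best: 184 pts.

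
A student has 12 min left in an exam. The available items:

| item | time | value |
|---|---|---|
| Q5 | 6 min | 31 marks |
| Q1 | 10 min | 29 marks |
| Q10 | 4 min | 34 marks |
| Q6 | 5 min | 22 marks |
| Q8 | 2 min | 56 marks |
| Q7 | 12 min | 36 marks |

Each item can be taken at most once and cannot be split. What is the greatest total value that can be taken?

121 marks

This is a 0/1 knapsack; check combinations near the capacity.
- Q5+Q10+Q8: time 6+4+2=12, value 31+34+56=121
- Q10+Q6+Q8: time 4+5+2=11, value 34+22+56=112
- Q10+Q8: time 4+2=6, value 34+56=90
- Q5+Q8: time 6+2=8, value 31+56=87
Best: 121 marks.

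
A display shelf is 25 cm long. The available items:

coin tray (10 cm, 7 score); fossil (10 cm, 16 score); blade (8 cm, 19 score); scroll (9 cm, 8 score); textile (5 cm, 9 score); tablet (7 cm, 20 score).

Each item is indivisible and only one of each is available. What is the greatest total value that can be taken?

55 score

Check high-value combinations within 25 cm:
- fossil+blade+tablet: length 10+8+7=25, value 16+19+20=55
- blade+textile+tablet: length 8+5+7=20, value 19+9+20=48
- blade+scroll+tablet: length 8+9+7=24, value 19+8+20=47
Best: 55 score.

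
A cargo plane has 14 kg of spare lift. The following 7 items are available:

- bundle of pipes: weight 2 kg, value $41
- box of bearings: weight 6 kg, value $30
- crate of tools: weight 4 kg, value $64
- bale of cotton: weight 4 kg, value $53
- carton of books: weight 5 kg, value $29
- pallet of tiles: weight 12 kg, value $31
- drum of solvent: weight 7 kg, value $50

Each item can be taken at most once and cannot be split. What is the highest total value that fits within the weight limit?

$158

Check high-value combinations within 14 kg:
- bundle of pipes+crate of tools+bale of cotton: weight 2+4+4=10, value 41+64+53=158
- bundle of pipes+crate of tools+drum of solvent: weight 2+4+7=13, value 41+64+50=155
- box of bearings+crate of tools+bale of cotton: weight 6+4+4=14, value 30+64+53=147
- crate of tools+bale of cotton+carton of books: weight 4+4+5=13, value 64+53+29=146
- bundle of pipes+bale of cotton+drum of solvent: weight 2+4+7=13, value 41+53+50=144
Best: $158.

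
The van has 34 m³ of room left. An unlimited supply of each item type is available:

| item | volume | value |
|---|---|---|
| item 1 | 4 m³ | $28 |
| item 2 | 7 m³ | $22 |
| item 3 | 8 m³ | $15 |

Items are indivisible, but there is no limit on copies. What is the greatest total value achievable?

Best value-per-unit is item 1 at 28/4, and filling with it alone uses volume 8×4=32. No mix of the others beats 8×28 = 224.

$224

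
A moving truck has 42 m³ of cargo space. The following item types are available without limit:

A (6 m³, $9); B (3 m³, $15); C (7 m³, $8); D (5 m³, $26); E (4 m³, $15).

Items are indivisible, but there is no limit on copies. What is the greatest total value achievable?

$216

Best value-per-unit is D at 26/5; filling with it alone gives 8×26 = 208.
Optimal mix: 4×B + 6×D → volume 42, value 216.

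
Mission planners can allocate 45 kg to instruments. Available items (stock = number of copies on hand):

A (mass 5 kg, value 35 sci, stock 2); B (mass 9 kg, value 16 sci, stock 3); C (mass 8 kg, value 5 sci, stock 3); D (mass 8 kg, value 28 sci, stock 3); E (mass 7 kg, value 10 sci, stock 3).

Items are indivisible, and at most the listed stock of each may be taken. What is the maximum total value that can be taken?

170 sci

Top feasible selections:
- 2×A + 1×B + 3×D: mass 43, value 170
- 2×A + 3×D + 1×E: mass 41, value 164
- 2×A + 1×C + 3×D: mass 42, value 159
- 2×A + 2×B + 2×D: mass 44, value 158
Best: 170 sci.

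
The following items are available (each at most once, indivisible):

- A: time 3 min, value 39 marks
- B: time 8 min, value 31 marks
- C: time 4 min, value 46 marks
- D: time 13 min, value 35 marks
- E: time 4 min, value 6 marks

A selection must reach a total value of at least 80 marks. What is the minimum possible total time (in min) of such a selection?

Subsets with value ≥ 80, sorted by total time:
- A+C: time 7, value 85
- A+C+E: time 11, value 91
- A+B+C: time 15, value 116
- B+C+E: time 16, value 83
Minimum time: 7 min.

7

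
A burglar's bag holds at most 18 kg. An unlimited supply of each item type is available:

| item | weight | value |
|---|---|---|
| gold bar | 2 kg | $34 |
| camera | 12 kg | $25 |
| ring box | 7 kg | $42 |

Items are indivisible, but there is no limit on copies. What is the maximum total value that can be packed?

Best value-per-unit is gold bar at 34/2, and filling with it alone uses weight 9×2=18. No mix of the others beats 9×34 = 306.

$306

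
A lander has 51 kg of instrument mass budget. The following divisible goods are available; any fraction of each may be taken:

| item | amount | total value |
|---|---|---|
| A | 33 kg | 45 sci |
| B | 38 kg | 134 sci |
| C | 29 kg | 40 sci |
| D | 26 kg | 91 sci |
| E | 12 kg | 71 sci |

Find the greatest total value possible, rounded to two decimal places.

208.50

Take in order of value per unit:
- E (71/12 per unit): all 12 → value 71, running total 71.00
- B (134/38 per unit): all 38 → value 134, running total 205.00
- D (91/26 per unit): 1 of 26 → value 1×91/26 = 3.5000, running total 208.50
Total 208.50.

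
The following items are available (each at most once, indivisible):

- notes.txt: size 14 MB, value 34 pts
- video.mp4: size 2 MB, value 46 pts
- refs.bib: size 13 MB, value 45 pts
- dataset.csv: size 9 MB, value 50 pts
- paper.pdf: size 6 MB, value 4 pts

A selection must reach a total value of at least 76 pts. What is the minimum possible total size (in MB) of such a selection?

Subsets with value ≥ 76, sorted by total size:
- video.mp4+dataset.csv: size 11, value 96
- video.mp4+refs.bib: size 15, value 91
- notes.txt+video.mp4: size 16, value 80
Minimum size: 11 MB.

11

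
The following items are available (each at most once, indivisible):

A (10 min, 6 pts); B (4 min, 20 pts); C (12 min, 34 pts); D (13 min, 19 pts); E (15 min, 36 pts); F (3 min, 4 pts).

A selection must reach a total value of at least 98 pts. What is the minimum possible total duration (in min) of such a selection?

Subsets with value ≥ 98, sorted by total duration:
- B+C+D+E: duration 44, value 109
- A+B+C+E+F: duration 44, value 100
- B+C+D+E+F: duration 47, value 113
Minimum duration: 44 min.

44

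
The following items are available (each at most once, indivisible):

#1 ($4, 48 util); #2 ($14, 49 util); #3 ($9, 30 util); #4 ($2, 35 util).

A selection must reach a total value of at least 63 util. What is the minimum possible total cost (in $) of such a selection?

Subsets with value ≥ 63, sorted by total cost:
- #1+#4: cost 6, value 83
- #3+#4: cost 11, value 65
- #1+#3: cost 13, value 78
Minimum cost: 6 $.

6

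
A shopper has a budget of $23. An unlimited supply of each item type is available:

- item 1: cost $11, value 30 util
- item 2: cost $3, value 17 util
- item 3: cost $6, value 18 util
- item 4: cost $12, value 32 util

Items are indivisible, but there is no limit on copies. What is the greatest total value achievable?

119 util

Best value-per-unit is item 2 at 17/3, and filling with it alone uses cost 7×3=21. No mix of the others beats 7×17 = 119.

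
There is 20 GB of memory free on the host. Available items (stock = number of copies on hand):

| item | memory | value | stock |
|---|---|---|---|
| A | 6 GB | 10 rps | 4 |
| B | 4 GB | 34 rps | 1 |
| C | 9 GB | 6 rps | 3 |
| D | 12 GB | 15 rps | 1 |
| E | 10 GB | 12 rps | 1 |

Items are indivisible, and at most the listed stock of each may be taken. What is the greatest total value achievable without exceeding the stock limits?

56 rps

Top feasible selections:
- 1×A + 1×B + 1×E: memory 20, value 56
- 2×A + 1×B: memory 16, value 54
- 1×A + 1×B + 1×C: memory 19, value 50
Best: 56 rps.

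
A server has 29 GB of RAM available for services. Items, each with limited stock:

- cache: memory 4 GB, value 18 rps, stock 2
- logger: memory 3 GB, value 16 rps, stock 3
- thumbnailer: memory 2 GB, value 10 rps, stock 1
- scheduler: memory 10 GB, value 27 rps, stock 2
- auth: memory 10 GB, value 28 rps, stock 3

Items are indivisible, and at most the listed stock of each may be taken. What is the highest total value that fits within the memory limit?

122 rps

Best selections within memory 29 and stock limits:
- 2×cache + 3×logger + 1×thumbnailer + 1×auth: memory 29, value 122
- 2×cache + 3×logger + 1×thumbnailer + 1×scheduler: memory 29, value 121
- 2×cache + 3×logger + 1×auth: memory 27, value 112
Best: 122 rps.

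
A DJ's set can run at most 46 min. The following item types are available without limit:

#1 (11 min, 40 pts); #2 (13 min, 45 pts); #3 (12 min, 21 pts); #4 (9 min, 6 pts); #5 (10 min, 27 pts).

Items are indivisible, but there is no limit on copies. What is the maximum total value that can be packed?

165 pts

Best value-per-unit is #1 at 40/11; filling with it alone gives 4×40 = 160.
Optimal mix: 3×#1 + 1×#2 → duration 46, value 165.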